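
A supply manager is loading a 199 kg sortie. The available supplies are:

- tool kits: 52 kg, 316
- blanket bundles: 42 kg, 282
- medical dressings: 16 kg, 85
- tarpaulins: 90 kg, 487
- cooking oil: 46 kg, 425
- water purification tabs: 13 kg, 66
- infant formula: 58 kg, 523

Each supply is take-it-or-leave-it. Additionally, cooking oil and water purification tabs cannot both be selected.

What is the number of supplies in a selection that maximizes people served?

Best achievable people served is 1546.
For example tool kits + blanket bundles + cooking oil + infant formula achieves it, using 198 kg.
All optima have 4 supplies.

4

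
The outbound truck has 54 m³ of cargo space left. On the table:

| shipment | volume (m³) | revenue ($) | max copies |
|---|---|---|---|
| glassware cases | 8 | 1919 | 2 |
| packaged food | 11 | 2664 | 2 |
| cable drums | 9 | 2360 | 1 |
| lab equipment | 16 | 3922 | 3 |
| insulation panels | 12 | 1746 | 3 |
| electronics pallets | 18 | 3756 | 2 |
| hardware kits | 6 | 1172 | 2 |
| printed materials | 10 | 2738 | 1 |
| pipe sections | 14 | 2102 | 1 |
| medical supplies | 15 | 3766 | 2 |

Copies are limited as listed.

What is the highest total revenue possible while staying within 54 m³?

13603

Ranking by ratio (revenue/m³): printed materials 273.80, cable drums 262.22, medical supplies 251.07.
The ratio heuristic lands on cable drums + printed materials + 2×medical supplies (12630) but leaves 5 m³ idle.
Dropping 2×medical supplies frees 30 m³; slotting in glassware cases + packaged food + lab equipment (35 m³) lifts the total to 13603 at 54 m³.
No other feasible combination exceeds 13603.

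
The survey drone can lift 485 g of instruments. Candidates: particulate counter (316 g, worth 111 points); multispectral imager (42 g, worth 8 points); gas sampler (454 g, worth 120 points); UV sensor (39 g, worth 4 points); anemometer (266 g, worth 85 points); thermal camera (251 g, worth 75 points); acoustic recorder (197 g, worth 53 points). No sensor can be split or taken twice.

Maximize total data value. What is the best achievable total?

Filling by ratio: particulate counter + multispectral imager + UV sensor for 123, with 88 g left unused.
Using the slack differently, anemometer + acoustic recorder comes to 138 at 463 g.
Runner-up thermal camera + acoustic recorder tops out at 128.

138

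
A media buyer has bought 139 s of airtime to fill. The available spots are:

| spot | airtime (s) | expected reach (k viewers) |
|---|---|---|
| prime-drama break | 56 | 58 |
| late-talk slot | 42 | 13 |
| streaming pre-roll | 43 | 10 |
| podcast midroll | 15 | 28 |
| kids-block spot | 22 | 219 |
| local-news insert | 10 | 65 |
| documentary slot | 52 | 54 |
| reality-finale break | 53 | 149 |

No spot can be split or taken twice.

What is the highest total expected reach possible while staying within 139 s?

487

The ratio heuristic lands on podcast midroll + kids-block spot + local-news insert + reality-finale break (461) but leaves 39 s idle.
The 15 s tied up in podcast midroll is better spent on documentary slot — total rises to 487 (137 s).
The closest alternative, podcast midroll + kids-block spot + local-news insert + reality-finale break, reaches only 461.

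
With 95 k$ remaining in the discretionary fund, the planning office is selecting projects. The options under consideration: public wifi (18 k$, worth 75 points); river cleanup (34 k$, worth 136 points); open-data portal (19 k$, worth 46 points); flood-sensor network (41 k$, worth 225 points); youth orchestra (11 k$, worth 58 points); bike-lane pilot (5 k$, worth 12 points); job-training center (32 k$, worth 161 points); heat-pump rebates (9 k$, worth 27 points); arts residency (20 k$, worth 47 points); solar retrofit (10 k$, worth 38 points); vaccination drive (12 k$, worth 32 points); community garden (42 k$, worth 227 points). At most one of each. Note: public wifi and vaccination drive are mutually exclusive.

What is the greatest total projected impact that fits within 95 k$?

Flood-sensor network + youth orchestra + community garden uses 94 of the 95 k$ and totals 510.
An exhaustive check of the 4096 subsets confirms 510.

510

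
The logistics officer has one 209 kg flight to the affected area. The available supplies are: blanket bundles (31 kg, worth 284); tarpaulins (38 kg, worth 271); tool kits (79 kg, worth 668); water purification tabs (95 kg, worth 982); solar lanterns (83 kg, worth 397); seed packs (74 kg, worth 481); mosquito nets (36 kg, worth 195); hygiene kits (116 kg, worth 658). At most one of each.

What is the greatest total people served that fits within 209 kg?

Ranking by ratio (people served/kg): water purification tabs 10.34, blanket bundles 9.16, tool kits 8.46, tarpaulins 7.13.
The ratio ordering already packs tightly: blanket bundles + tool kits + water purification tabs, 205 kg, 1934.
The closest alternative, blanket bundles + water purification tabs + seed packs, reaches only 1747.

1934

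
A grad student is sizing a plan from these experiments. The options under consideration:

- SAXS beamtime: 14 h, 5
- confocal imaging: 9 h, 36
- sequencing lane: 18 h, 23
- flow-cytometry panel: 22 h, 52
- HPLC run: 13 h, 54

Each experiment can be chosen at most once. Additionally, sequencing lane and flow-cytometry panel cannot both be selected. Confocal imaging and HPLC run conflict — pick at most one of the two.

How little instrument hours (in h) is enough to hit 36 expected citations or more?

Look for the lowest-instrument combination reaching 36.
Taking confocal imaging gives 36 (≥ 36) for 9 h.
No combination under 9 h hits 36.

9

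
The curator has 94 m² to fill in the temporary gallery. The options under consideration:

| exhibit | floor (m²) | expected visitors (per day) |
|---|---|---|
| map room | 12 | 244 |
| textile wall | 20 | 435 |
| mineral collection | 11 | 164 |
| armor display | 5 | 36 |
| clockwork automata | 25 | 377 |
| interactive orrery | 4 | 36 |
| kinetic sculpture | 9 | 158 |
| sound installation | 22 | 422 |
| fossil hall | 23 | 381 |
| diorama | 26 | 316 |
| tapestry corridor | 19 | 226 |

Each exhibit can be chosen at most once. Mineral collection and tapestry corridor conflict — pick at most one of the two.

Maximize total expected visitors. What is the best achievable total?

1682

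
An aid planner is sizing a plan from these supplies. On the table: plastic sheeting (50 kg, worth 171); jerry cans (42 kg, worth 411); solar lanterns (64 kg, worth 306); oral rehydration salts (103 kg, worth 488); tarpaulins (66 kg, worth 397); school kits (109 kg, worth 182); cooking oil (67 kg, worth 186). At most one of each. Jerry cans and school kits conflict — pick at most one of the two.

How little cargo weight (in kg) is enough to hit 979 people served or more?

Need the lightest bundle worth ≥ 979.
plastic sheeting + jerry cans + tarpaulins reaches 979 using 158 kg.
Any bundle with less than 158 kg falls short of 979.

158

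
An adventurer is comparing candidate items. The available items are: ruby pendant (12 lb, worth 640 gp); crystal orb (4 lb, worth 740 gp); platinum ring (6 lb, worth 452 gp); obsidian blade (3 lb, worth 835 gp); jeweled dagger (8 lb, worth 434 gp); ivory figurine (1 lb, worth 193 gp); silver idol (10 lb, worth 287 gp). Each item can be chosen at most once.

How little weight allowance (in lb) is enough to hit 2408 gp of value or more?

Look for the lowest-weight combination reaching 2408.
ruby pendant + crystal orb + obsidian blade + ivory figurine reaches 2408 using 20 lb.
Any bundle with less than 20 lb falls short of 2408.

20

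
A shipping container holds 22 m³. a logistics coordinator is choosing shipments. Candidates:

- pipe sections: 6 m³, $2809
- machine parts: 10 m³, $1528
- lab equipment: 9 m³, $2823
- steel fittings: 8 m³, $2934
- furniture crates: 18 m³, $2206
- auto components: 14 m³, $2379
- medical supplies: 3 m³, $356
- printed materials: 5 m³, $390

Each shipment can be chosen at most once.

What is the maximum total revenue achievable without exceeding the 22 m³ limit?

6489

Best packing: pipe sections + steel fittings + medical supplies + printed materials — 22 m³, 6489 total.
Next best is lab equipment + steel fittings + printed materials at 6147 (22 m³) — short by 342.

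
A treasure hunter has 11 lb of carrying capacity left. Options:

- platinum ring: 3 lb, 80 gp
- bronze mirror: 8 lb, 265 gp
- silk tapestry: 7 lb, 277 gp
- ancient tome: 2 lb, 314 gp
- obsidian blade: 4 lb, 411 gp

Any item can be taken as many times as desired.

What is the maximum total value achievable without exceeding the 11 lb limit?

1570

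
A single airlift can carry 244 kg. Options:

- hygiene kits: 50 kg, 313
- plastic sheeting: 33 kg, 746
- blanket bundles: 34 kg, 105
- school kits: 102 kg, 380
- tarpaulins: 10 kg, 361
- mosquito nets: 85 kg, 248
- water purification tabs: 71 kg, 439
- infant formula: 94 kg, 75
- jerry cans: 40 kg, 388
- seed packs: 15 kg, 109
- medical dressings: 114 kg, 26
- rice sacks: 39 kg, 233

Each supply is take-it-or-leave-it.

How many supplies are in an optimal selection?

Best achievable people served is 2480.
For example hygiene kits + plastic sheeting + tarpaulins + water purification tabs + jerry cans + rice sacks achieves it, using 243 kg.
Every optimal selection uses 6 supplies.

6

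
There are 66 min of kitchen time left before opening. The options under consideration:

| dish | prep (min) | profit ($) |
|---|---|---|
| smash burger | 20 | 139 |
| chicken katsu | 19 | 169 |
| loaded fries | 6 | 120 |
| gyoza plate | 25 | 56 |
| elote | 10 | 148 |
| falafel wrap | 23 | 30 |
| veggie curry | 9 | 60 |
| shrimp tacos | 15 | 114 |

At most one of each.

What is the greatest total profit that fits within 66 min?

A density-first pass picks chicken katsu + loaded fries + elote + veggie curry + shrimp tacos — 611 at 59 min.
Replace shrimp tacos with smash burger: the trade gains 25 net, giving 636 at 64 min.
No other feasible combination exceeds 636.

636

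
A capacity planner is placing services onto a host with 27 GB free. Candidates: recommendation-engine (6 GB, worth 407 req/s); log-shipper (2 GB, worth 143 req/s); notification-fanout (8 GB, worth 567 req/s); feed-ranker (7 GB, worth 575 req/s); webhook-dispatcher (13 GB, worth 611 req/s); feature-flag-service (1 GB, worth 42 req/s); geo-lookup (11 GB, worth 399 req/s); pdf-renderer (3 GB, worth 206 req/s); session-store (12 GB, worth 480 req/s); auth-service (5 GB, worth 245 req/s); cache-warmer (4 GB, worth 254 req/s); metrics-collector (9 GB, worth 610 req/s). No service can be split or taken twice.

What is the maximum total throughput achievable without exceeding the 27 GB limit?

1958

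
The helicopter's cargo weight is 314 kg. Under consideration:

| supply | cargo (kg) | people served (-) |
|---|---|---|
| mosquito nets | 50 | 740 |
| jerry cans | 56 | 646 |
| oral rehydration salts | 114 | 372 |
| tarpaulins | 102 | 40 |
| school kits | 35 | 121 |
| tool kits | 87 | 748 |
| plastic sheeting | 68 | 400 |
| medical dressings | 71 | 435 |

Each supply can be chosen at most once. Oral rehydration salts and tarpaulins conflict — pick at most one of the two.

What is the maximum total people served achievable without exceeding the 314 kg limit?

2690

Best packing: mosquito nets + jerry cans + school kits + tool kits + medical dressings — 299 kg, 2690 total.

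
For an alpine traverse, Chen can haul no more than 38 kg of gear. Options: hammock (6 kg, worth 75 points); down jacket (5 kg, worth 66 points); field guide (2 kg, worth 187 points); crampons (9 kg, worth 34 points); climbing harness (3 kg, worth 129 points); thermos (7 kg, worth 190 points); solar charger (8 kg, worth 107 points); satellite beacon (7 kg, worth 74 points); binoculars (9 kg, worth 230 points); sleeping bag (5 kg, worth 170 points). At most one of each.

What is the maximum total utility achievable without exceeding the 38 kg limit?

1047

By utility per kg: field guide 93.50, climbing harness 43.00, sleeping bag 34.00, thermos 27.14 lead.
Greedy by ratio would take field guide + climbing harness + thermos + solar charger + binoculars + sleeping bag: 34 kg used, total 1013.
The 8 kg tied up in solar charger is better spent on hammock + down jacket — total rises to 1047 (37 kg).
The closest alternative, down jacket + field guide + climbing harness + thermos + satellite beacon + binoculars + sleeping bag, reaches only 1046.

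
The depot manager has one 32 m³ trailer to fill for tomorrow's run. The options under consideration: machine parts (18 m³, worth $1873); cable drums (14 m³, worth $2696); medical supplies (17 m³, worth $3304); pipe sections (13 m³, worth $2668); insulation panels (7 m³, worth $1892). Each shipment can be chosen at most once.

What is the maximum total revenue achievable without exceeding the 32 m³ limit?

By revenue per m³: insulation panels 270.29, pipe sections 205.23, medical supplies 194.35 lead.
A density-first pass picks pipe sections + insulation panels — 4560 at 20 m³.
Replace pipe sections and insulation panels with cable drums + medical supplies: the trade gains 1440 net, giving 6000 at 31 m³.

6000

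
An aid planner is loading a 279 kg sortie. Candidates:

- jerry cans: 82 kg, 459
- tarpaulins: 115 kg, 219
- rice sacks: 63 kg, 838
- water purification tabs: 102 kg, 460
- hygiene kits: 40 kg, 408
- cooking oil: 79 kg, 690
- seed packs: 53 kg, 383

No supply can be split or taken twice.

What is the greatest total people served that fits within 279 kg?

2395

Ranking by ratio (people served/kg): rice sacks 13.30, hygiene kits 10.20, cooking oil 8.73.
Taking the top-ratio supplies first gives rice sacks + hygiene kits + cooking oil + seed packs for 2319 (235 kg).
Replace seed packs with jerry cans: the trade gains 76 net, giving 2395 at 264 kg.
Next best is jerry cans + rice sacks + cooking oil + seed packs at 2370 (277 kg) — short by 25.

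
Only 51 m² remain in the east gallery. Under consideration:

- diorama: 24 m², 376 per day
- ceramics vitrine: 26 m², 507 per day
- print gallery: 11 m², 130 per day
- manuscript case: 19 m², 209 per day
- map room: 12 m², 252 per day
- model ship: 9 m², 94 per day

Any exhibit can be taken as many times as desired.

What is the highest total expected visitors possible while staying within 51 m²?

Ranking by ratio (expected visitors/m²): map room 21.00, ceramics vitrine 19.50, diorama 15.67.
A density-first pass picks 4×map room — 1008 at 48 m².
Replace 2×map room with ceramics vitrine: the trade gains 3 net, giving 1011 at 50 m².
That's the maximum — no swap from here does better than 1011.

1011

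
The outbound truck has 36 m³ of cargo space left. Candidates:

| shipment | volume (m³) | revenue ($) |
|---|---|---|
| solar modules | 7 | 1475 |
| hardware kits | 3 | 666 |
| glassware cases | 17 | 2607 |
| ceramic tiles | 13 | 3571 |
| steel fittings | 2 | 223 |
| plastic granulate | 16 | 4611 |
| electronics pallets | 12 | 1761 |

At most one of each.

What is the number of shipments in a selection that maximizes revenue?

The maximum revenue within 36 m³ is 9657.
For example solar modules + ceramic tiles + plastic granulate achieves it, using 36 m³.
Any selection reaching 9657 contains exactly 3 shipments.

3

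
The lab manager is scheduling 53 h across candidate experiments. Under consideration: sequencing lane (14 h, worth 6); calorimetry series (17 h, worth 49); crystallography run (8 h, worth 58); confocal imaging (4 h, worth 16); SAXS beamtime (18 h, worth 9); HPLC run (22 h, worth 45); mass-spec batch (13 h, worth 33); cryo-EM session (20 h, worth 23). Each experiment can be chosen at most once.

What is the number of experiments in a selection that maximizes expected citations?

4

Best achievable expected citations is 168.
For example calorimetry series + crystallography run + confocal imaging + HPLC run achieves it, using 51 h.
Every optimal selection uses 4 experiments.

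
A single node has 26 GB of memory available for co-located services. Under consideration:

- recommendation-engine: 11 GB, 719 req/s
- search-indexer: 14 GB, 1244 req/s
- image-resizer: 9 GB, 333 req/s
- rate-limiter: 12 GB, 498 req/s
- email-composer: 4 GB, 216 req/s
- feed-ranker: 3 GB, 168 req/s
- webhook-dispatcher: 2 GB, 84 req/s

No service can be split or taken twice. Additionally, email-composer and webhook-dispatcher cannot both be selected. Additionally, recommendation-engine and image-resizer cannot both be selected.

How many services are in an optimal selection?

Best achievable throughput is 1963.
One optimal bundle: recommendation-engine + search-indexer (25 GB).
Any selection reaching 1963 contains exactly 2 services.

2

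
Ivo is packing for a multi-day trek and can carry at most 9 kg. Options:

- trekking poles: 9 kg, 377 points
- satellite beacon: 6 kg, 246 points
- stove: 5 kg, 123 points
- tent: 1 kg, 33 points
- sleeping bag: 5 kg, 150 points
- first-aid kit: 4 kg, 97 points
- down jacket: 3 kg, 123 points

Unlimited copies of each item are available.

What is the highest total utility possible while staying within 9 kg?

377

By utility per kg: trekking poles 41.89, satellite beacon 41.00, down jacket 41.00, tent 33.00 lead.
Trekking poles uses 9 of the 9 kg and totals 377.
That's the maximum — no swap from here does better than 377.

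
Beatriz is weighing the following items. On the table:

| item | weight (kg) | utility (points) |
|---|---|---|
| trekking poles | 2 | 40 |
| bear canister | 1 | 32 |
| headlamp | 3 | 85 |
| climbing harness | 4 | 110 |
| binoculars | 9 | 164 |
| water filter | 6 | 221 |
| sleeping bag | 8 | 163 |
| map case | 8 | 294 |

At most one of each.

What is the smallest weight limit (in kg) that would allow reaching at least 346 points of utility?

11

Look for the lowest-weight combination reaching 346.
Taking trekking poles + headlamp + water filter gives 346 (≥ 346) for 11 kg.
No combination under 11 kg hits 346.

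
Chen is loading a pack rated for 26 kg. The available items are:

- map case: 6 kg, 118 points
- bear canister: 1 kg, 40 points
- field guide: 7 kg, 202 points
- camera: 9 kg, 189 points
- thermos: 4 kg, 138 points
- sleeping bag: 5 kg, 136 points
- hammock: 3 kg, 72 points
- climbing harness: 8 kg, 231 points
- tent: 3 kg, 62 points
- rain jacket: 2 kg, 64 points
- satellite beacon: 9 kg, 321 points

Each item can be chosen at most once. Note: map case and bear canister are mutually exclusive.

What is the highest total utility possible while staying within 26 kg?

Filling by ratio: bear canister + thermos + climbing harness + rain jacket + satellite beacon for 794, with 2 kg left unused.
The 10 kg tied up in climbing harness and rain jacket is better spent on field guide + sleeping bag — total rises to 837 (26 kg).
An exhaustive check of the 2048 subsets confirms 837.

837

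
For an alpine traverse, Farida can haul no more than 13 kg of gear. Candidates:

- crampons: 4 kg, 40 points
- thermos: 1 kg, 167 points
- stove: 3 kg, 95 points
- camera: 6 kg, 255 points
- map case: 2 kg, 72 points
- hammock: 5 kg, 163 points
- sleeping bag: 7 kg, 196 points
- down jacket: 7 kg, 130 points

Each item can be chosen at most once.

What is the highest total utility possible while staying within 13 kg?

589

Thermos + stove + camera + map case uses 12 of the 13 kg and totals 589.
The spare 1 kg is too small for any remaining item, and no exchange beats 589.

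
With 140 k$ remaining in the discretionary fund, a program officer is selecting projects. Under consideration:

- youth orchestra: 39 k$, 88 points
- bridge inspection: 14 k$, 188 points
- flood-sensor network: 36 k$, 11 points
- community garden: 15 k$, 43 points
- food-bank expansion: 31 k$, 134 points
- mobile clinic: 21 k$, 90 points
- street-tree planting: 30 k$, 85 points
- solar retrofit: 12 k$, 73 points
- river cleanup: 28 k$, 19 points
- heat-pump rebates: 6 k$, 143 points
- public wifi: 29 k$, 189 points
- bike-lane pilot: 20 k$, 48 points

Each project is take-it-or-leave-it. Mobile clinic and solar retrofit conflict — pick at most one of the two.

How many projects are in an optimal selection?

7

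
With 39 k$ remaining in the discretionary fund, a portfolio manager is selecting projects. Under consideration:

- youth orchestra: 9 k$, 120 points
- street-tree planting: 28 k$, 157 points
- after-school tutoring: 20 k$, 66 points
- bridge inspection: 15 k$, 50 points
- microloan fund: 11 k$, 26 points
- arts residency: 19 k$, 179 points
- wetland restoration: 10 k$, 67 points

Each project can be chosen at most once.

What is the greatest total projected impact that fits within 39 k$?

Ranking by ratio (projected impact/k$): youth orchestra 13.33, arts residency 9.42, wetland restoration 6.70, street-tree planting 5.61.
Youth orchestra + arts residency + wetland restoration uses 38 of the 39 k$ and totals 366.
Next best is youth orchestra + microloan fund + arts residency at 325 (39 k$) — short by 41.

366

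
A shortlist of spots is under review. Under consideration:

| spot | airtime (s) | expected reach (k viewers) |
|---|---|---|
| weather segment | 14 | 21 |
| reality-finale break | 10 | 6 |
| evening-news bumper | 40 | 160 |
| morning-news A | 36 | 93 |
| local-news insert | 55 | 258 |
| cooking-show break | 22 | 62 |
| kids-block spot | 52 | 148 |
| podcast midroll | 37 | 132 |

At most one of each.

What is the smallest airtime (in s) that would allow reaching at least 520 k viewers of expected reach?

132

Minimise s subject to total expected reach ≥ 520.
evening-news bumper + local-news insert + podcast midroll: 550 expected reach at 132 s.
No combination under 132 s hits 520.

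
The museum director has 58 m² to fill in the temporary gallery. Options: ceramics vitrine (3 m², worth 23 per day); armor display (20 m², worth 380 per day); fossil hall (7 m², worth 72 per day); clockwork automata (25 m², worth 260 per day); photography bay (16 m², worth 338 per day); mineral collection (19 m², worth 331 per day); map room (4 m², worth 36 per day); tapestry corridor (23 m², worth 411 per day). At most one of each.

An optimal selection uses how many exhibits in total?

3

Best achievable expected visitors is 1080.
One optimal bundle: photography bay + mineral collection + tapestry corridor (58 m²).
All optima have 3 exhibits.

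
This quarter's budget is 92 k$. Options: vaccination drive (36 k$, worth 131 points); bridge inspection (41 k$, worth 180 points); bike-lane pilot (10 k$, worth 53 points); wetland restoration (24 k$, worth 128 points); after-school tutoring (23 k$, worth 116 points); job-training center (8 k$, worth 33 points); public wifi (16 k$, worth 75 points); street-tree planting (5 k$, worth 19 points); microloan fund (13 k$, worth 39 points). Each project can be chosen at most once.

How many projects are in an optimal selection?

The maximum projected impact within 92 k$ is 436.
For example bridge inspection + bike-lane pilot + wetland restoration + public wifi achieves it, using 91 k$.
Every optimal selection uses 4 projects.

4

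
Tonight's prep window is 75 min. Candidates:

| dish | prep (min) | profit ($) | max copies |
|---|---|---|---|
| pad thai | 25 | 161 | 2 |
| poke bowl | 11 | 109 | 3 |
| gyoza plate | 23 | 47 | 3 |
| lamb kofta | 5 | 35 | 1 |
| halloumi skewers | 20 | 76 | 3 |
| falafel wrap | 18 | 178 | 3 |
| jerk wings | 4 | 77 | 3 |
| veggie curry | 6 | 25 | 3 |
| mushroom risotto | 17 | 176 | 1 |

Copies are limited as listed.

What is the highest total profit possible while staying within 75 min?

840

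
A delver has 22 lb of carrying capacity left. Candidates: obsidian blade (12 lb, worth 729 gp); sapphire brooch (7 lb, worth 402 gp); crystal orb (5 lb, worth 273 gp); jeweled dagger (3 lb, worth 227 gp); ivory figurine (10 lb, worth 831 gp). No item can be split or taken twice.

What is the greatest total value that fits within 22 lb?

Greedy by ratio would take sapphire brooch + jeweled dagger + ivory figurine: 20 lb used, total 1460.
Replace sapphire brooch and jeweled dagger with obsidian blade: the trade gains 100 net, giving 1560 at 22 lb.

1560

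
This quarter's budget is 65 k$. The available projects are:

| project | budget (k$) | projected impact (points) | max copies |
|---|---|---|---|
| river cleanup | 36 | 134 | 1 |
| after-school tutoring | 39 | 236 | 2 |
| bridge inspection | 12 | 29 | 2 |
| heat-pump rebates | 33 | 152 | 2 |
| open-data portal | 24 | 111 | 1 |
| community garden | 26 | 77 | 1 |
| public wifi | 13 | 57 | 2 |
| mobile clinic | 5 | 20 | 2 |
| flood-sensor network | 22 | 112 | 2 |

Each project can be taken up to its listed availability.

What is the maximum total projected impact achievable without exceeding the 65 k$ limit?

350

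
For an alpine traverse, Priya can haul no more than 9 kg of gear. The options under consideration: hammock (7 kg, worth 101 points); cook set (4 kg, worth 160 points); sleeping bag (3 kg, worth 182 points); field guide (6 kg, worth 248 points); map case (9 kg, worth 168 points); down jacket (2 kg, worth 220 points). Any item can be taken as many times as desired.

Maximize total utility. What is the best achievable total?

880

Best packing: 4×down jacket — 8 kg, 880 total.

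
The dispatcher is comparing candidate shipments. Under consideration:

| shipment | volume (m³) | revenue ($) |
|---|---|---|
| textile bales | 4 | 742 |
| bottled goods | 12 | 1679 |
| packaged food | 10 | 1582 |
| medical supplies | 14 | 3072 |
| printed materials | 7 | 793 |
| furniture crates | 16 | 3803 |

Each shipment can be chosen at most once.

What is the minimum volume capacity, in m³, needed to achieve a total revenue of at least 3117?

16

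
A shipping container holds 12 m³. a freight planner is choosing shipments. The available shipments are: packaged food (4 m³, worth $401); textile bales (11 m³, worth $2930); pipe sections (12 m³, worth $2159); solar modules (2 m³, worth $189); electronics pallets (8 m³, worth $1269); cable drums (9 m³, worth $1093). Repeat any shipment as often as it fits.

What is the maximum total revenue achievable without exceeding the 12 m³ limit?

2930

Ranking by ratio (revenue/m³): textile bales 266.36, pipe sections 179.92, electronics pallets 158.62, cable drums 121.44.
Textile bales uses 11 of the 12 m³ and totals 2930.
No other feasible combination exceeds 2930.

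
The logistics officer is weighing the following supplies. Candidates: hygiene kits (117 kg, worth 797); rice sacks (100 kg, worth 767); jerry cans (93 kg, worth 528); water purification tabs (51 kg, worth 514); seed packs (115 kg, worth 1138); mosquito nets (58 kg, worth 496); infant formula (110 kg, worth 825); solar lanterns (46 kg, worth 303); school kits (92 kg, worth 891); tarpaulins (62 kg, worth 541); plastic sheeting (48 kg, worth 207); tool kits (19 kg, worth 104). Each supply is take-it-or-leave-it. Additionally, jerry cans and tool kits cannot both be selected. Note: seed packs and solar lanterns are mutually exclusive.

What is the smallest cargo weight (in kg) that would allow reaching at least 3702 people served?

Look for the lowest-cargo combination reaching 3702.
rice sacks + water purification tabs + seed packs + mosquito nets + school kits reaches 3806 using 416 kg.
Any bundle with less than 416 kg falls short of 3702.

416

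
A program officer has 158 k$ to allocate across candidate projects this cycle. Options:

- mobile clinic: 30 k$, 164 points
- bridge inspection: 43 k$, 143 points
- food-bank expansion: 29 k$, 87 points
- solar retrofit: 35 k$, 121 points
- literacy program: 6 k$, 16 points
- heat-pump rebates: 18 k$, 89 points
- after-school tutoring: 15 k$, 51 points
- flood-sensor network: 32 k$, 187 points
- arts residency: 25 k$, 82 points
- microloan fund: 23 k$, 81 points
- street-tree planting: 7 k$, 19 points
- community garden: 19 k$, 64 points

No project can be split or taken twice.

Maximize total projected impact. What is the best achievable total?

706

The ratio heuristic lands on mobile clinic + solar retrofit + heat-pump rebates + after-school tutoring + flood-sensor network + microloan fund (693) but leaves 5 k$ idle.
Dropping after-school tutoring frees 15 k$; slotting in community garden (19 k$) lifts the total to 706 at 157 k$.
Next best is mobile clinic + bridge inspection + solar retrofit + heat-pump rebates + flood-sensor network at 704 (158 k$) — short by 2.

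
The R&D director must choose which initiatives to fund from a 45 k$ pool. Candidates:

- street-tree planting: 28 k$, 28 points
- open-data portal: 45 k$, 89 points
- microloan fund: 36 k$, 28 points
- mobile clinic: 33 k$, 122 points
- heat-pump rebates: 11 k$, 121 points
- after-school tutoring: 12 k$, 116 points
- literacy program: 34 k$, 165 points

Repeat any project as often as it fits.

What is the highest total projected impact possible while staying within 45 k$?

484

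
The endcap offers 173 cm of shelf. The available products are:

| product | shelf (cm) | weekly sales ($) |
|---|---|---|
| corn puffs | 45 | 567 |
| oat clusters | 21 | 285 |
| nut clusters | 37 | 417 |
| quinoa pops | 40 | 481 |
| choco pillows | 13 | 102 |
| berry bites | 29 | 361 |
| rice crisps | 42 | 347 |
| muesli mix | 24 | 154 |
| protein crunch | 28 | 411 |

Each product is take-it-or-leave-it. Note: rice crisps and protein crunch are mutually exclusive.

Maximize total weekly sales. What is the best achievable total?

Density check — protein crunch 14.68, oat clusters 13.57, corn puffs 12.60, berry bites 12.45 are the best per cm.
Taking the top-ratio products first gives corn puffs + oat clusters + quinoa pops + berry bites + protein crunch for 2105 (163 cm).
Dropping berry bites frees 29 cm; slotting in nut clusters (37 cm) lifts the total to 2161 at 171 cm.
Every other selection either busts 173 cm or breaks a pairing rule or fails to beat 2161.

2161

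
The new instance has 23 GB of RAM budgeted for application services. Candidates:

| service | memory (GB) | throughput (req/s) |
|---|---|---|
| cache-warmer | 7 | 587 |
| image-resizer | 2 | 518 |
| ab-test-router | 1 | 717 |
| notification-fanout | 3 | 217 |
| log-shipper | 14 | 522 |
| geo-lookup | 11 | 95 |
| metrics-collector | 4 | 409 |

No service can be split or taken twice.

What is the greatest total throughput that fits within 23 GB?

2448

Best packing: cache-warmer + image-resizer + ab-test-router + notification-fanout + metrics-collector — 17 GB, 2448 total.
Next best is cache-warmer + image-resizer + ab-test-router + metrics-collector at 2231 (14 GB) — short by 217.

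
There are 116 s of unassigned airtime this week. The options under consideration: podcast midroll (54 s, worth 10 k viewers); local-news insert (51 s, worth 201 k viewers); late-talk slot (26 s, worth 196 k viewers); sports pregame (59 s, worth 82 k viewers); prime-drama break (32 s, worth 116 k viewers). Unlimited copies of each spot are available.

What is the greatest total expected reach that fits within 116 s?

784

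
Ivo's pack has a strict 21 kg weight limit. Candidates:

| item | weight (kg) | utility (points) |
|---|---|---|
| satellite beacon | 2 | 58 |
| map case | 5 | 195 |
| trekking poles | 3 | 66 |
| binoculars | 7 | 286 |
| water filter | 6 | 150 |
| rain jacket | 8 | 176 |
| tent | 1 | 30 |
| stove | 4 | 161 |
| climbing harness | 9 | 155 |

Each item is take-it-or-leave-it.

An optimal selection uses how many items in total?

Best achievable utility is 766.
One optimal bundle: satellite beacon + map case + trekking poles + binoculars + stove (21 kg).
Every optimal selection uses 5 items.

5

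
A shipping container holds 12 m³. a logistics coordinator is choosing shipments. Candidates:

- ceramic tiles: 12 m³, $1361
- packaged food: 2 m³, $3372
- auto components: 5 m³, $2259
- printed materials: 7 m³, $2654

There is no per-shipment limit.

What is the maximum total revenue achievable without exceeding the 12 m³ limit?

By revenue per m³: packaged food 1686.00, auto components 451.80, printed materials 379.14, ceramic tiles 113.42 lead.
Best packing: 6×packaged food — 12 m³, 20232 total.
That's the maximum — no swap from here does better than 20232.

20232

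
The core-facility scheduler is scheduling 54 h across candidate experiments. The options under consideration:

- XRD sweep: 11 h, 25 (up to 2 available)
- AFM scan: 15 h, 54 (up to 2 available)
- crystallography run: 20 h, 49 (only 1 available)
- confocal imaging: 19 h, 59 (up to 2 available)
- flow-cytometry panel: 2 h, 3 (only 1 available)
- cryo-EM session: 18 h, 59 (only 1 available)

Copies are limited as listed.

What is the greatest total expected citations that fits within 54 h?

The ratio heuristic lands on 2×AFM scan + flow-cytometry panel + cryo-EM session (170) but leaves 4 h idle.
Replace AFM scan with confocal imaging: the trade gains 5 net, giving 175 at 54 h.
Every other selection either busts 54 h or exceeds an availability limit or fails to beat 175.

175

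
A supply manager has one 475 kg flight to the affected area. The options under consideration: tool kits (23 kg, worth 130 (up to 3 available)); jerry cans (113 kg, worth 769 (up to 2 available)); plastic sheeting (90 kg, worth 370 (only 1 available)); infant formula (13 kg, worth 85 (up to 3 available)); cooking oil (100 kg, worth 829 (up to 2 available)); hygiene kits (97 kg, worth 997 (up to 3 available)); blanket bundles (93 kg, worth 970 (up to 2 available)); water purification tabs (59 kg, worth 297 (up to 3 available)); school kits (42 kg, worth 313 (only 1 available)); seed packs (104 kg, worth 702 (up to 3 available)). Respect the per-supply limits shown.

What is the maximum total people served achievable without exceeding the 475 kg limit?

4574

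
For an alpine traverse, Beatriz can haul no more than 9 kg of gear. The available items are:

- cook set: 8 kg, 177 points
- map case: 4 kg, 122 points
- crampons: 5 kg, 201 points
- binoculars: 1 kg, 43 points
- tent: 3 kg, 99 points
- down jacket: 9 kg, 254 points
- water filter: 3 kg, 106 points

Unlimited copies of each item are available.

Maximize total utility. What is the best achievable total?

387

Best packing: 9×binoculars — 9 kg, 387 total.
Every other selection either busts 9 kg or fails to beat 387.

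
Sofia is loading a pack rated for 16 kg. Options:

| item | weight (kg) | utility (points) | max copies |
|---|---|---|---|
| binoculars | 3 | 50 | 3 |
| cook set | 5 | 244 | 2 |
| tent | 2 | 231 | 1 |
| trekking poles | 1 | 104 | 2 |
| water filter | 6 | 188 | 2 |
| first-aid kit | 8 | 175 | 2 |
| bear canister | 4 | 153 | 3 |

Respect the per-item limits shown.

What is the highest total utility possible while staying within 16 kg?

Best packing: 2×cook set + tent + 2×trekking poles — 14 kg, 927 total.
That's the maximum — no swap from here does better than 927.

927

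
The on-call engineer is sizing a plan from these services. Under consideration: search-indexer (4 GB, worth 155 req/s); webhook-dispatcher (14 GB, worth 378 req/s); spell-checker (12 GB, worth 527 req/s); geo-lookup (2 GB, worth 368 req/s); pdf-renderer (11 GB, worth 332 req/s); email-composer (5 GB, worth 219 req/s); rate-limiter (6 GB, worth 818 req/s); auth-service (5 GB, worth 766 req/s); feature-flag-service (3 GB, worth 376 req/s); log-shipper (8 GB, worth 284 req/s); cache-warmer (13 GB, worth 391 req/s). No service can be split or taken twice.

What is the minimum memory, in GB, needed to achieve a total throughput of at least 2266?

Look for the lowest-memory combination reaching 2266.
geo-lookup + rate-limiter + auth-service + feature-flag-service: 2328 throughput at 16 GB.
Below 16 GB the best achievable stays under 2266.

16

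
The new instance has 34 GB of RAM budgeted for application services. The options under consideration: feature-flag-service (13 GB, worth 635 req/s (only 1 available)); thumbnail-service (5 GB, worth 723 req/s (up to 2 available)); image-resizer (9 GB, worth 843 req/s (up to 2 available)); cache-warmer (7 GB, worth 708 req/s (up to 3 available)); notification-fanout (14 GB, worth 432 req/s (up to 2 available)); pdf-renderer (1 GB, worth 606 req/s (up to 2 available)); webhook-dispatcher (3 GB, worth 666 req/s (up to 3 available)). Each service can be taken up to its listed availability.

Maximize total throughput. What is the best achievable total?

5619

Greedy by ratio would take 2×thumbnail-service + cache-warmer + 2×pdf-renderer + 3×webhook-dispatcher: 28 GB used, total 5364.
Replace thumbnail-service and cache-warmer with 2×image-resizer: the trade gains 255 net, giving 5619 at 34 GB.
No other feasible combination exceeds 5619.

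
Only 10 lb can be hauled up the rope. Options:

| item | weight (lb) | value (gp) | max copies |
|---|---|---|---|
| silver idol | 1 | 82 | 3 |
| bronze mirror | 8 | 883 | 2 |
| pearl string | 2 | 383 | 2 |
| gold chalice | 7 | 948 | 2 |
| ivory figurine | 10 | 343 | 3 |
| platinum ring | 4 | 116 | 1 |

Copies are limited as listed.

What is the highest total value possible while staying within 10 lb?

Ranking by ratio (value/lb): pearl string 191.50, gold chalice 135.43, bronze mirror 110.38, silver idol 82.00.
Taking the top-ratio items first gives 3×silver idol + 2×pearl string for 1012 (7 lb).
Replace 2×silver idol and pearl string with gold chalice: the trade gains 401 net, giving 1413 at 10 lb.

1413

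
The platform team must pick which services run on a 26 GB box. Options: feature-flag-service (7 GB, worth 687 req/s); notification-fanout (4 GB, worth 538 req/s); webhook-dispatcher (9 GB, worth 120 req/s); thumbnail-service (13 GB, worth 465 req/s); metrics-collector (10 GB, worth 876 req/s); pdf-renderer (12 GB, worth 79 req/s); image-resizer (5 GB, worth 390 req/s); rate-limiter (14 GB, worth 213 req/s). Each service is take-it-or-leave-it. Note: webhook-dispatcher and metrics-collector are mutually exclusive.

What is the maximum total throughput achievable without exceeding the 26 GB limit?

2491

By throughput per GB: notification-fanout 134.50, feature-flag-service 98.14, metrics-collector 87.60 lead.
Best packing: feature-flag-service + notification-fanout + metrics-collector + image-resizer — 26 GB, 2491 total.
No other feasible combination exceeds 2491.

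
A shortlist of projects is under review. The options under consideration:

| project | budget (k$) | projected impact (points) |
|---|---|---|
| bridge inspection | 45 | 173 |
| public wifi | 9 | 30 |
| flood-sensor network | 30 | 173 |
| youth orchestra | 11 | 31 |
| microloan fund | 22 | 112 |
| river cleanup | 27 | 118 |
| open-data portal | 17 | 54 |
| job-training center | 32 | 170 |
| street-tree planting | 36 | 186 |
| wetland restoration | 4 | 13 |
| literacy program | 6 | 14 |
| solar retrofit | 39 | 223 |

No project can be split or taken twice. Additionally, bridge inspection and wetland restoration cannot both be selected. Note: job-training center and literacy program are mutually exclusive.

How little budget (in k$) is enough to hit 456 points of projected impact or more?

Look for the lowest-budget combination reaching 456.
flood-sensor network + microloan fund + street-tree planting reaches 471 using 88 k$.
Any bundle with less than 88 k$ falls short of 456.

88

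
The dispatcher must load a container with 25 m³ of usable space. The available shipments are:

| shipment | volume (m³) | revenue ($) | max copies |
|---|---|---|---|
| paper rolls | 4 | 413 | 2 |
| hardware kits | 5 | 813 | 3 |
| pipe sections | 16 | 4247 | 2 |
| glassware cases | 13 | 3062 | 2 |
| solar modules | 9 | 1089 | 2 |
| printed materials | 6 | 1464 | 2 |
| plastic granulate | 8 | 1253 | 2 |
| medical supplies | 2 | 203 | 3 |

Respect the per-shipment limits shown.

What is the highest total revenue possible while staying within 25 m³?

5990

By revenue per m³: pipe sections 265.44, printed materials 244.00, glassware cases 235.54, hardware kits 162.60 lead.
A density-first pass picks pipe sections + printed materials + medical supplies — 5914 at 24 m³.
Dropping pipe sections and medical supplies frees 18 m³; slotting in glassware cases + printed materials (19 m³) lifts the total to 5990 at 25 m³.
No other feasible combination exceeds 5990.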